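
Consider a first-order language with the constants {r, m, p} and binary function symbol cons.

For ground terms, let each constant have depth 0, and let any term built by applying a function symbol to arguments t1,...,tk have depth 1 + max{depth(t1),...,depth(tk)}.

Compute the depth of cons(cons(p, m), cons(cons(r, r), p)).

depth(cons(p, m)) = 1 + max(0, 0) = 1
depth(cons(r, r)) = 1 + max(0, 0) = 1
depth(cons(cons(r, r), p)) = 1 + max(1, 0) = 2
depth(cons(cons(p, m), cons(cons(r, r), p))) = 1 + max(1, 2) = 3

3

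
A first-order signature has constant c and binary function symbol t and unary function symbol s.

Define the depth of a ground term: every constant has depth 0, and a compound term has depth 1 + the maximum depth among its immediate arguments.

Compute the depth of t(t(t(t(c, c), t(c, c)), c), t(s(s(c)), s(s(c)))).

depth(t(c, c)) = 1 + max(0, 0) = 1
depth(t(t(c, c), t(c, c))) = 1 + max(1, 1) = 2
depth(t(t(t(c, c), t(c, c)), c)) = 1 + max(2, 0) = 3
depth(s(c)) = 1 + depth(c) = 1 + 0 = 1
depth(s(s(c))) = 1 + depth(s(c)) = 1 + 1 = 2
depth(t(s(s(c)), s(s(c)))) = 1 + max(2, 2) = 3
depth(t(t(t(t(c, c), t(c, c)), c), t(s(s(c)), s(s(c))))) = 1 + max(3, 3) = 4

4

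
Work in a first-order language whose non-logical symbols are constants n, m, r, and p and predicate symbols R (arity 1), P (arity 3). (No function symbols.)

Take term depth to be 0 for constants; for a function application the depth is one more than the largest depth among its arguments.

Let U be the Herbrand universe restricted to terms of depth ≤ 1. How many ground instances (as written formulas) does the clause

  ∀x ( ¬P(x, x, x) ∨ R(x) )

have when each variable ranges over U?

Ground terms of depth ≤ 1:
  With no function symbols every ground term is a constant, so there are exactly 4 ground terms at every depth bound.
  N_0 = 4
  N_1 = 4
  Explicitly: n, m, r, p.
So there are 4 ground terms available for substitution.
The body mentions the single quantified variable x; since ground terms form a free algebra, no two substitutions collapse to the same formula.
Number of ground instances = 4.

4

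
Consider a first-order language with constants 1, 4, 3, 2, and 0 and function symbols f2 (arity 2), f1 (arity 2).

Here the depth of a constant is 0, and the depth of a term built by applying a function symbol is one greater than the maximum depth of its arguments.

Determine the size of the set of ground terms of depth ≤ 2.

6055

Let N_k = |{terms of depth ≤ k}|. Then N_0 = 5 and N_k = 5 + N_{k-1}^2 + N_{k-1}^2 for k ≥ 1 (one summand per function symbol, arity giving the exponent).
N_0 = 5
N_1 = 5 + 5^2 + 5^2 = 55
N_2 = 5 + 55^2 + 55^2 = 6055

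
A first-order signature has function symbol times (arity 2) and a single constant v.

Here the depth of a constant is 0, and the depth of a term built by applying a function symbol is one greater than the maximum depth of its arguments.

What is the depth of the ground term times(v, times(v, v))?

depth(times(v, v)) = 1 + max(0, 0) = 1
depth(times(v, times(v, v))) = 1 + max(0, 1) = 2

2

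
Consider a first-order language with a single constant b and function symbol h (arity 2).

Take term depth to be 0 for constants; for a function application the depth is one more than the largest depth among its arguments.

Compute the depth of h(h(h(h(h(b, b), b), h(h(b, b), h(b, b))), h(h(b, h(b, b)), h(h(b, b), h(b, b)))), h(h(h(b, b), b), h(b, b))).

depth(h(b, b)) = 1 + max(0, 0) = 1
depth(h(h(b, b), b)) = 1 + max(1, 0) = 2
depth(h(h(b, b), h(b, b))) = 1 + max(1, 1) = 2
depth(h(h(h(b, b), b), h(h(b, b), h(b, b)))) = 1 + max(2, 2) = 3
depth(h(b, h(b, b))) = 1 + max(0, 1) = 2
depth(h(h(b, h(b, b)), h(h(b, b), h(b, b)))) = 1 + max(2, 2) = 3
depth(h(h(h(h(b, b), b), h(h(b, b), h(b, b))), h(h(b, h(b, b)), h(h(b, b), h(b, b))))) = 1 + max(3, 3) = 4
depth(h(h(h(b, b), b), h(b, b))) = 1 + max(2, 1) = 3
depth(h(h(h(h(h(b, b), b), h(h(b, b), h(b, b))), h(h(b, h(b, b)), h(h(b, b), h(b, b)))), h(h(h(b, b), b), h(b, b)))) = 1 + max(4, 3) = 5

5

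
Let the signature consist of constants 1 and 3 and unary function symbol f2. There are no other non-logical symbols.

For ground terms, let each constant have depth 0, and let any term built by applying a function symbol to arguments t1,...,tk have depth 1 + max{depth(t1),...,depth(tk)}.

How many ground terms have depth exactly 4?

Let N_k count ground terms of depth at most k. Each non-constant term of depth ≤ k is some function symbol applied to depth-≤(k−1) arguments, giving N_k = 2 + N_{k-1}.
N_0 = 2
N_1 = 2 + 2 = 4
N_2 = 2 + 4 = 6
N_3 = 2 + 6 = 8
N_4 = 2 + 8 = 10
Terms of depth exactly 4: N_4 − N_3 = 10 − 8 = 2.

2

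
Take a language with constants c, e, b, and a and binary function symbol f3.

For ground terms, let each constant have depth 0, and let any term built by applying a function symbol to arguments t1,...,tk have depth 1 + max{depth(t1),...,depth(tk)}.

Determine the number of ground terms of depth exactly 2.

384

Let N_k = |{terms of depth ≤ k}|. Then N_0 = 4 and N_k = 4 + N_{k-1}^2 for k ≥ 1 (one summand per function symbol, arity giving the exponent).
N_0 = 4
N_1 = 4 + 4^2 = 20
N_2 = 4 + 20^2 = 404
Terms of depth exactly 2: N_2 − N_1 = 404 − 20 = 384.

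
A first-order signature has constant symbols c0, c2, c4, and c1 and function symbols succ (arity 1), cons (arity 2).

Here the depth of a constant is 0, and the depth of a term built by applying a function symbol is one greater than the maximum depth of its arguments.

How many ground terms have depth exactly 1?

20

Let N_k = |{terms of depth ≤ k}|. Then N_0 = 4 and N_k = 4 + N_{k-1} + N_{k-1}^2 for k ≥ 1 (one summand per function symbol, arity giving the exponent).
N_0 = 4
N_1 = 4 + 4 + 4^2 = 24
Terms of depth exactly 1: N_1 − N_0 = 24 − 4 = 20.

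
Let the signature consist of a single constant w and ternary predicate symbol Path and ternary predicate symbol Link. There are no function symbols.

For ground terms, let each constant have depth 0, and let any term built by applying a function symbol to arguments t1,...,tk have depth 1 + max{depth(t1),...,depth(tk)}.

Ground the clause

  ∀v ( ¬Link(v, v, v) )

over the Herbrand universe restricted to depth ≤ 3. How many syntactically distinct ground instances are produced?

1

Ground terms of depth ≤ 3:
  With no function symbols every ground term is a constant, so there is exactly 1 ground term at every depth bound.
  N_0 = 1
  N_1 = 1
  N_2 = 1
  N_3 = 1
So there is exactly 1 ground term available for substitution.
The body mentions the single quantified variable v; since ground terms form a free algebra, no two substitutions collapse to the same formula.
Number of ground instances = 1.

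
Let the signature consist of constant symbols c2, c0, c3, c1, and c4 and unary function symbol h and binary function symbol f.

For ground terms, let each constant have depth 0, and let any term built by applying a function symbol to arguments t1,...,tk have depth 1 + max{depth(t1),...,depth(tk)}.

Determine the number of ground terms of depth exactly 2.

1230

Let N_k = |{terms of depth ≤ k}|. Then N_0 = 5 and N_k = 5 + N_{k-1} + N_{k-1}^2 for k ≥ 1 (one summand per function symbol, arity giving the exponent).
N_0 = 5
N_1 = 5 + 5 + 5^2 = 35
N_2 = 5 + 35 + 35^2 = 1265
Terms of depth exactly 2: N_2 − N_1 = 1265 − 35 = 1230.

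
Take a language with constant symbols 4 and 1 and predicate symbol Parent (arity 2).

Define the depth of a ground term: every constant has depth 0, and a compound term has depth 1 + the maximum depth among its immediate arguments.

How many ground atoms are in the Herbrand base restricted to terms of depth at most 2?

First count ground terms of depth ≤ 2.
With no function symbols every ground term is a constant, so there are exactly 2 ground terms at every depth bound.
N_0 = 2
N_1 = 2
N_2 = 2
So |H| = 2.
A ground atom is a predicate applied to a tuple of terms from H, so the count is the sum over predicates of |H|^arity:
  Parent: 2^2 = 4
Total ground atoms: 4.

4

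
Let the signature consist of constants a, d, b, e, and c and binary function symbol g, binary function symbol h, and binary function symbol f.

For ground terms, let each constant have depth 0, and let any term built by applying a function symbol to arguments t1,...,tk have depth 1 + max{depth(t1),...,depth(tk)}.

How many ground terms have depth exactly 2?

19125

Let N_k = |{terms of depth ≤ k}|. Then N_0 = 5 and N_k = 5 + N_{k-1}^2 + N_{k-1}^2 + N_{k-1}^2 for k ≥ 1 (one summand per function symbol, arity giving the exponent).
N_0 = 5
N_1 = 5 + 5^2 + 5^2 + 5^2 = 80
N_2 = 5 + 80^2 + 80^2 + 80^2 = 19205
Terms of depth exactly 2: N_2 − N_1 = 19205 − 80 = 19125.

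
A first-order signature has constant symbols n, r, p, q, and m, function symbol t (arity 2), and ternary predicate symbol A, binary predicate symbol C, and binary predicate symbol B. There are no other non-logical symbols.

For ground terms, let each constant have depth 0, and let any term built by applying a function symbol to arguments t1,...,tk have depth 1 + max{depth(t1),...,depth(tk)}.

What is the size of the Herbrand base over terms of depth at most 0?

First count ground terms of depth ≤ 0.
Count level by level. With function symbols t/2, the terms of depth ≤ k are the 5 constants together with each function applied to depth-≤(k−1) tuples, so N_k = 5 + N_{k-1}^2.
N_0 = 5
So |H| = 5.
Each predicate of arity r yields |H|^r ground atoms (one per choice of an r-tuple from H):
  A: 5^3 = 125;  C: 5^2 = 25;  B: 5^2 = 25
Total ground atoms: 125 + 25 + 25 = 175.

175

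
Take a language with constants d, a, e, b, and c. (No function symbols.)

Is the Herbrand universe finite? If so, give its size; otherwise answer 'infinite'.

5

There are no function symbols, so every ground term is one of the 5 constants.
The Herbrand universe is {d, a, e, b, c}, which is finite with 5 elements.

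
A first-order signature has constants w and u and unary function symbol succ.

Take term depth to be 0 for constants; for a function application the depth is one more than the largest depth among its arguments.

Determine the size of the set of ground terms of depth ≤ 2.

6

If N_k denotes the number of depth-≤k ground terms, the 2 constants give N_0 = 2, and each function symbol of arity r contributes N_{k-1}^r new terms at level k: N_k = 2 + N_{k-1}.
N_0 = 2
N_1 = 2 + 2 = 4
N_2 = 2 + 4 = 6
Explicitly: w, u, succ(w), succ(u), succ(succ(w)), succ(succ(u)).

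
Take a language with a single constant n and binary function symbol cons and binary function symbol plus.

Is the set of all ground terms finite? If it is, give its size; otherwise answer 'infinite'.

The signature has at least one function symbol (cons, arity 2) and at least one constant (n).
Iterating cons gives infinitely many distinct ground terms: n, cons(n, n), cons(cons(n, n), cons(n, n)), ...
So the Herbrand universe is infinite.

infinite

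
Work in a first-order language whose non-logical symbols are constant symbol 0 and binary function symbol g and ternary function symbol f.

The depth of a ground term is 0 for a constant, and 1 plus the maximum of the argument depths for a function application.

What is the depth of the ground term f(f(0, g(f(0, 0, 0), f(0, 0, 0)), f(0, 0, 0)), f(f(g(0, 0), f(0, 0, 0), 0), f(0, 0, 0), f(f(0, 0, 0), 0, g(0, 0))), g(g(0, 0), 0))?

4

depth(f(0, 0, 0)) = 1 + max(0, 0, 0) = 1
depth(g(f(0, 0, 0), f(0, 0, 0))) = 1 + max(1, 1) = 2
depth(f(0, g(f(0, 0, 0), f(0, 0, 0)), f(0, 0, 0))) = 1 + max(0, 2, 1) = 3
depth(g(0, 0)) = 1 + max(0, 0) = 1
depth(f(g(0, 0), f(0, 0, 0), 0)) = 1 + max(1, 1, 0) = 2
depth(f(f(0, 0, 0), 0, g(0, 0))) = 1 + max(1, 0, 1) = 2
depth(f(f(g(0, 0), f(0, 0, 0), 0), f(0, 0, 0), f(f(0, 0, 0), 0, g(0, 0)))) = 1 + max(2, 1, 2) = 3
depth(g(g(0, 0), 0)) = 1 + max(1, 0) = 2
depth(f(f(0, g(f(0, 0, 0), f(0, 0, 0)), f(0, 0, 0)), f(f(g(0, 0), f(0, 0, 0), 0), f(0, 0, 0), f(f(0, 0, 0), 0, g(0, 0))), g(g(0, 0), 0))) = 1 + max(3, 3, 2) = 4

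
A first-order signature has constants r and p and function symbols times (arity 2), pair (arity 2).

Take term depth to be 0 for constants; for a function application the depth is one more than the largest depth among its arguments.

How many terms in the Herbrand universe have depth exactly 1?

8

If N_k denotes the number of depth-≤k ground terms, the 2 constants give N_0 = 2, and each function symbol of arity r contributes N_{k-1}^r new terms at level k: N_k = 2 + N_{k-1}^2 + N_{k-1}^2.
N_0 = 2
N_1 = 2 + 2^2 + 2^2 = 10
Terms of depth exactly 1: N_1 − N_0 = 10 − 2 = 8.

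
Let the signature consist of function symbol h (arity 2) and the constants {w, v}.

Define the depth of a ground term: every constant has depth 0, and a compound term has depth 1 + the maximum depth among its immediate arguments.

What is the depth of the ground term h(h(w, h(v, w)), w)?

3

depth(h(v, w)) = 1 + max(0, 0) = 1
depth(h(w, h(v, w))) = 1 + max(0, 1) = 2
depth(h(h(w, h(v, w)), w)) = 1 + max(2, 0) = 3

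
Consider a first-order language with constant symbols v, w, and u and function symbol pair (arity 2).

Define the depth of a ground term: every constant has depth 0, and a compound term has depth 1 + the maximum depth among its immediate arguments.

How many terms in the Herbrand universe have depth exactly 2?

Let N_k count ground terms of depth at most k. Each non-constant term of depth ≤ k is some function symbol applied to depth-≤(k−1) arguments, giving N_k = 3 + N_{k-1}^2.
N_0 = 3
N_1 = 3 + 3^2 = 12
N_2 = 3 + 12^2 = 147
Terms of depth exactly 2: N_2 − N_1 = 147 − 12 = 135.

135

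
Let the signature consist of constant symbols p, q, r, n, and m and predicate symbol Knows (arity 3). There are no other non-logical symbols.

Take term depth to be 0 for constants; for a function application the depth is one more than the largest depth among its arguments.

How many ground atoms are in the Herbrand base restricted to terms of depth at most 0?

125

First count ground terms of depth ≤ 0.
With no function symbols every ground term is a constant, so there are exactly 5 ground terms at every depth bound.
N_0 = 5
Explicitly: p, q, r, n, m.
So |H| = 5.
Each predicate of arity r yields |H|^r ground atoms (one per choice of an r-tuple from H):
  Knows: 5^3 = 125
Total ground atoms: 125.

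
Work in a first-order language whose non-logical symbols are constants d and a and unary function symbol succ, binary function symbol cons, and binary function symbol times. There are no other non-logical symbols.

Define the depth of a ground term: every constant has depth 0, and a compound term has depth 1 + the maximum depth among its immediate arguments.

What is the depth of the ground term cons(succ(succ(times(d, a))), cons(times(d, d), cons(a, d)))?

4

depth(times(d, a)) = 1 + max(0, 0) = 1
depth(succ(times(d, a))) = 1 + depth(times(d, a)) = 1 + 1 = 2
depth(succ(succ(times(d, a)))) = 1 + depth(succ(times(d, a))) = 1 + 2 = 3
depth(times(d, d)) = 1 + max(0, 0) = 1
depth(cons(a, d)) = 1 + max(0, 0) = 1
depth(cons(times(d, d), cons(a, d))) = 1 + max(1, 1) = 2
depth(cons(succ(succ(times(d, a))), cons(times(d, d), cons(a, d)))) = 1 + max(3, 2) = 4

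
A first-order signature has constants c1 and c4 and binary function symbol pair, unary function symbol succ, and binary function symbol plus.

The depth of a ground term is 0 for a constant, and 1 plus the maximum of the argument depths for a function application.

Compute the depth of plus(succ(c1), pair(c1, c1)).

depth(succ(c1)) = 1 + depth(c1) = 1 + 0 = 1
depth(pair(c1, c1)) = 1 + max(0, 0) = 1
depth(plus(succ(c1), pair(c1, c1))) = 1 + max(1, 1) = 2

2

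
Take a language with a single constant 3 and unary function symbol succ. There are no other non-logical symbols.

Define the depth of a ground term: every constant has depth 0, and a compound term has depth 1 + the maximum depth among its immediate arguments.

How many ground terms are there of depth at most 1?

Let N_k = |{terms of depth ≤ k}|. Then N_0 = 1 and N_k = 1 + N_{k-1} for k ≥ 1 (one summand per function symbol, arity giving the exponent).
N_0 = 1
N_1 = 1 + 1 = 2
Explicitly: 3, succ(3).

2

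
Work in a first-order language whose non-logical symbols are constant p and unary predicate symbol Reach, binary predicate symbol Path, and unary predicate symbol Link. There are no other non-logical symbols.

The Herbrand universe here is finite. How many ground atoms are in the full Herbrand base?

3

With no function symbols, the Herbrand universe is just the 1 constant.
Ground atoms per predicate: Reach: 1, Path: 1^2 = 1, Link: 1.
Herbrand base size = 1 + 1 + 1 = 3.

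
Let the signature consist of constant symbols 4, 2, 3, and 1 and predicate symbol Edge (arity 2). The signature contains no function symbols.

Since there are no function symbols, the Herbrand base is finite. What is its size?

With no function symbols, the Herbrand universe is just the 4 constants.
Ground atoms per predicate: Edge: 4^2 = 16.
Herbrand base size = 16 = 16.

16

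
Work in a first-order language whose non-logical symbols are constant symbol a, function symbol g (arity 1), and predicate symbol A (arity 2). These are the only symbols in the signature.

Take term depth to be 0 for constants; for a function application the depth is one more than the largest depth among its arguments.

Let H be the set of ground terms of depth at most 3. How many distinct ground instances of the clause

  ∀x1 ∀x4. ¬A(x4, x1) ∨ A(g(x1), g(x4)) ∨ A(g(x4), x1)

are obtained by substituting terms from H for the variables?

Ground terms of depth ≤ 3:
  If N_k denotes the number of depth-≤k ground terms, the 1 constant gives N_0 = 1, and each function symbol of arity r contributes N_{k-1}^r new terms at level k: N_k = 1 + N_{k-1}.
  N_0 = 1
  N_1 = 1 + 1 = 2
  N_2 = 1 + 2 = 3
  N_3 = 1 + 3 = 4
  Explicitly: a, g(a), g(g(a)), g(g(g(a))).
So there are 4 ground terms available for substitution.
There are 2 variables to instantiate (x1, x4), each occurring in at least one literal, so different choices give different ground instances.
Number of ground instances = 4^2 = 16.

16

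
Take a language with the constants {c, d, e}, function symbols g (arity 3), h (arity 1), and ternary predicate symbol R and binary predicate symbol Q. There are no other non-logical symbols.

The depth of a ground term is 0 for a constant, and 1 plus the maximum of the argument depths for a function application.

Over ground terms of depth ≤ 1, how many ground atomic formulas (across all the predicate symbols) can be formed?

37026

First count ground terms of depth ≤ 1.
Write N_k for the number of ground terms of depth ≤ k. A term of depth ≤ k is either a constant or a function symbol applied to arguments of depth ≤ k−1, so N_k = 3 + N_{k-1}^3 + N_{k-1}.
N_0 = 3
N_1 = 3 + 3^3 + 3 = 33
So |H| = 33.
Each predicate of arity r yields |H|^r ground atoms (one per choice of an r-tuple from H):
  R: 33^3 = 35937;  Q: 33^2 = 1089
Total ground atoms: 35937 + 1089 = 37026.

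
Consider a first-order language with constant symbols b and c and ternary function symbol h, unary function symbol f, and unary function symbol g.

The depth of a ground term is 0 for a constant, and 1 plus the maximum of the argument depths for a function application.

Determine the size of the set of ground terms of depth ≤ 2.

Let N_k = |{terms of depth ≤ k}|. Then N_0 = 2 and N_k = 2 + N_{k-1}^3 + N_{k-1} + N_{k-1} for k ≥ 1 (one summand per function symbol, arity giving the exponent).
N_0 = 2
N_1 = 2 + 2^3 + 2 + 2 = 14
N_2 = 2 + 14^3 + 14 + 14 = 2774

2774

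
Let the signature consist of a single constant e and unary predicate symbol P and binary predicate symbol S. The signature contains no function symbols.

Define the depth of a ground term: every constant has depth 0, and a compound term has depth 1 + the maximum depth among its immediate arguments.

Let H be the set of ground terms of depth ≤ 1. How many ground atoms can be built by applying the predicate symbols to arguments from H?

2

First count ground terms of depth ≤ 1.
With no function symbols every ground term is a constant, so there is exactly 1 ground term at every depth bound.
N_0 = 1
N_1 = 1
Explicitly: e.
So |H| = 1.
Each predicate of arity r yields |H|^r ground atoms (one per choice of an r-tuple from H):
  P: 1;  S: 1^2 = 1
Total ground atoms: 1 + 1 = 2.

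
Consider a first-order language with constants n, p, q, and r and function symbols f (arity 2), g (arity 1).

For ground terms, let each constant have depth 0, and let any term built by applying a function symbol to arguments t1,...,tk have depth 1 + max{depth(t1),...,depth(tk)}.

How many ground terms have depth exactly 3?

If N_k denotes the number of depth-≤k ground terms, the 4 constants give N_0 = 4, and each function symbol of arity r contributes N_{k-1}^r new terms at level k: N_k = 4 + N_{k-1}^2 + N_{k-1}.
N_0 = 4
N_1 = 4 + 4^2 + 4 = 24
N_2 = 4 + 24^2 + 24 = 604
N_3 = 4 + 604^2 + 604 = 365424
Terms of depth exactly 3: N_3 − N_2 = 365424 − 604 = 364820.

364820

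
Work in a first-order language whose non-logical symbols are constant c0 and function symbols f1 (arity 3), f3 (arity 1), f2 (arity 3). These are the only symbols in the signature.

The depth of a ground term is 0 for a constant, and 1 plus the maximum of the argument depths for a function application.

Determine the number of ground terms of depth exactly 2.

If N_k denotes the number of depth-≤k ground terms, the 1 constant gives N_0 = 1, and each function symbol of arity r contributes N_{k-1}^r new terms at level k: N_k = 1 + N_{k-1}^3 + N_{k-1} + N_{k-1}^3.
N_0 = 1
N_1 = 1 + 1^3 + 1 + 1^3 = 4
N_2 = 1 + 4^3 + 4 + 4^3 = 133
Terms of depth exactly 2: N_2 − N_1 = 133 − 4 = 129.

129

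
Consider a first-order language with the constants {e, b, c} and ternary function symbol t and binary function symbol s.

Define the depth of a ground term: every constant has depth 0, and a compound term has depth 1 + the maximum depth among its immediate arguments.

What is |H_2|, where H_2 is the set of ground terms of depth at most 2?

Write N_k for the number of ground terms of depth ≤ k. A term of depth ≤ k is either a constant or a function symbol applied to arguments of depth ≤ k−1, so N_k = 3 + N_{k-1}^3 + N_{k-1}^2.
N_0 = 3
N_1 = 3 + 3^3 + 3^2 = 39
N_2 = 3 + 39^3 + 39^2 = 60843

60843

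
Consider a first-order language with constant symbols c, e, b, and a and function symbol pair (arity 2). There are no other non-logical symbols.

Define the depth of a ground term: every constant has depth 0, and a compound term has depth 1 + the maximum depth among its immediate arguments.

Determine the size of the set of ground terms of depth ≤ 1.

20

Let N_k count ground terms of depth at most k. Each non-constant term of depth ≤ k is some function symbol applied to depth-≤(k−1) arguments, giving N_k = 4 + N_{k-1}^2.
N_0 = 4
N_1 = 4 + 4^2 = 20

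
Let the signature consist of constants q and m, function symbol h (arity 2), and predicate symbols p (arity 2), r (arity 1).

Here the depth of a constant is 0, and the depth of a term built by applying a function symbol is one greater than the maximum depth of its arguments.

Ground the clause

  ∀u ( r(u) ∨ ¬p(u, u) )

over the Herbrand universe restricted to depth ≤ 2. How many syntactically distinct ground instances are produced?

38

Ground terms of depth ≤ 2:
  Let N_k count ground terms of depth at most k. Each non-constant term of depth ≤ k is some function symbol applied to depth-≤(k−1) arguments, giving N_k = 2 + N_{k-1}^2.
  N_0 = 2
  N_1 = 2 + 2^2 = 6
  N_2 = 2 + 6^2 = 38
So there are 38 ground terms available for substitution.
There is 1 variable to instantiate (u),  occurring in at least one literal, so different choices give different ground instances.
Number of ground instances = 38.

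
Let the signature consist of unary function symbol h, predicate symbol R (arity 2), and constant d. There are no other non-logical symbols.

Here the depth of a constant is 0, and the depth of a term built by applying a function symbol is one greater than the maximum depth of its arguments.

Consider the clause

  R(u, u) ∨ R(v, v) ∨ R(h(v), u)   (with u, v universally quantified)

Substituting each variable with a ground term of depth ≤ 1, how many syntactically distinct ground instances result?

4

Ground terms of depth ≤ 1:
  If N_k denotes the number of depth-≤k ground terms, the 1 constant gives N_0 = 1, and each function symbol of arity r contributes N_{k-1}^r new terms at level k: N_k = 1 + N_{k-1}.
  N_0 = 1
  N_1 = 1 + 1 = 2
  Explicitly: d, h(d).
So there are 2 ground terms available for substitution.
Each of u, v ranges independently over the available ground terms, and distinct assignments produce distinct instances.
Number of ground instances = 2^2 = 4.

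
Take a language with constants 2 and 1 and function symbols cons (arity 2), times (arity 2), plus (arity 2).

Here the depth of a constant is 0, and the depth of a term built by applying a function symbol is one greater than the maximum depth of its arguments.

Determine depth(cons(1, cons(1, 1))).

2

depth(cons(1, 1)) = 1 + max(0, 0) = 1
depth(cons(1, cons(1, 1))) = 1 + max(0, 1) = 2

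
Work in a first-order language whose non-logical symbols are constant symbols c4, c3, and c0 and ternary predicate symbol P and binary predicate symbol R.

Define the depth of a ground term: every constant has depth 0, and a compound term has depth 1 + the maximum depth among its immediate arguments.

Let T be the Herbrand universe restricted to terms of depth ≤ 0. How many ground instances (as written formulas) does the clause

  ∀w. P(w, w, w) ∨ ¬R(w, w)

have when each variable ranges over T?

Ground terms of depth ≤ 0:
  With no function symbols every ground term is a constant, so there are exactly 3 ground terms at every depth bound.
  N_0 = 3
  Explicitly: c4, c3, c0.
So there are 3 ground terms available for substitution.
The clause has 1 distinct variable (w), which appears in the body. In the free term algebra distinct substitutions yield syntactically distinct ground instances.
Number of ground instances = 3.

3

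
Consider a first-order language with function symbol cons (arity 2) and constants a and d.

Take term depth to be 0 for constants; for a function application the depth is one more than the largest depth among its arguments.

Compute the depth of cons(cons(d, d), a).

2

depth(cons(d, d)) = 1 + max(0, 0) = 1
depth(cons(cons(d, d), a)) = 1 + max(1, 0) = 2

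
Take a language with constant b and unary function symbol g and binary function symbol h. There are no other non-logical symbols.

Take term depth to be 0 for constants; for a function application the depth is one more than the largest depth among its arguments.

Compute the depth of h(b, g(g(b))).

depth(g(b)) = 1 + depth(b) = 1 + 0 = 1
depth(g(g(b))) = 1 + depth(g(b)) = 1 + 1 = 2
depth(h(b, g(g(b)))) = 1 + max(0, 2) = 3

3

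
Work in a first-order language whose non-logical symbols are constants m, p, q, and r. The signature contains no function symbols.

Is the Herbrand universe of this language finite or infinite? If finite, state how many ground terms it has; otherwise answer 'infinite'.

4

There are no function symbols, so every ground term is one of the 4 constants.
The Herbrand universe is {m, p, q, r}, which is finite with 4 elements.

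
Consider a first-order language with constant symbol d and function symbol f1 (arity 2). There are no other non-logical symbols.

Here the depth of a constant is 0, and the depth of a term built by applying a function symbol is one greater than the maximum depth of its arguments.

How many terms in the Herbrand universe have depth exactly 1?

1

If N_k denotes the number of depth-≤k ground terms, the 1 constant gives N_0 = 1, and each function symbol of arity r contributes N_{k-1}^r new terms at level k: N_k = 1 + N_{k-1}^2.
N_0 = 1
N_1 = 1 + 1^2 = 2
Terms of depth exactly 1: N_1 − N_0 = 2 − 1 = 1.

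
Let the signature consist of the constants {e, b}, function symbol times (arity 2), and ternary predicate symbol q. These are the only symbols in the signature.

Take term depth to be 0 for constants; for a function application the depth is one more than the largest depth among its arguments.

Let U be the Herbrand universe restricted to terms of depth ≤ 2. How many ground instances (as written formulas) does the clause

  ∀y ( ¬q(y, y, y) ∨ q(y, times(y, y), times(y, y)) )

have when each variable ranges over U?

Ground terms of depth ≤ 2:
  Let N_k count ground terms of depth at most k. Each non-constant term of depth ≤ k is some function symbol applied to depth-≤(k−1) arguments, giving N_k = 2 + N_{k-1}^2.
  N_0 = 2
  N_1 = 2 + 2^2 = 6
  N_2 = 2 + 6^2 = 38
So there are 38 ground terms available for substitution.
The variable y ranges independently over the available ground terms, and distinct assignments produce distinct instances.
Number of ground instances = 38.

38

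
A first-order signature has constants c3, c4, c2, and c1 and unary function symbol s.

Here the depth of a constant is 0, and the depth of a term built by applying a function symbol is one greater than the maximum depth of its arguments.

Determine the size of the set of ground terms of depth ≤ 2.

12

Let N_k = |{terms of depth ≤ k}|. Then N_0 = 4 and N_k = 4 + N_{k-1} for k ≥ 1 (one summand per function symbol, arity giving the exponent).
N_0 = 4
N_1 = 4 + 4 = 8
N_2 = 4 + 8 = 12
Explicitly: c3, c4, c2, c1, s(c3), s(c4), s(c2), s(c1), s(s(c3)), s(s(c4)), s(s(c2)), s(s(c1)).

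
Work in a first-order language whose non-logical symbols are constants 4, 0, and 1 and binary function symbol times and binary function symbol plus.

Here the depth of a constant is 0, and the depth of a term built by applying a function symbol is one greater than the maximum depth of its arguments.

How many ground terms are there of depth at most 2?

885

Let N_k count ground terms of depth at most k. Each non-constant term of depth ≤ k is some function symbol applied to depth-≤(k−1) arguments, giving N_k = 3 + N_{k-1}^2 + N_{k-1}^2.
N_0 = 3
N_1 = 3 + 3^2 + 3^2 = 21
N_2 = 3 + 21^2 + 21^2 = 885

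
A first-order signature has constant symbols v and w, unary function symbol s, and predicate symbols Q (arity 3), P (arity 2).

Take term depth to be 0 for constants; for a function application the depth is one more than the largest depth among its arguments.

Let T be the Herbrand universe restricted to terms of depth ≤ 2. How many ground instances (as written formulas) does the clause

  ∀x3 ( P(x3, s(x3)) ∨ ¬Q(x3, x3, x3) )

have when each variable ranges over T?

Ground terms of depth ≤ 2:
  Let N_k = |{terms of depth ≤ k}|. Then N_0 = 2 and N_k = 2 + N_{k-1} for k ≥ 1 (one summand per function symbol, arity giving the exponent).
  N_0 = 2
  N_1 = 2 + 2 = 4
  N_2 = 2 + 4 = 6
  Explicitly: v, w, s(v), s(w), s(s(v)), s(s(w)).
So there are 6 ground terms available for substitution.
The body mentions the single quantified variable x3; since ground terms form a free algebra, no two substitutions collapse to the same formula.
Number of ground instances = 6.

6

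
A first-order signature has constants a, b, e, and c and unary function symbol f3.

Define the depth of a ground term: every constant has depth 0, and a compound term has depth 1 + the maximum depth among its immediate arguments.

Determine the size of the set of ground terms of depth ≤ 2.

Let N_k = |{terms of depth ≤ k}|. Then N_0 = 4 and N_k = 4 + N_{k-1} for k ≥ 1 (one summand per function symbol, arity giving the exponent).
N_0 = 4
N_1 = 4 + 4 = 8
N_2 = 4 + 8 = 12

12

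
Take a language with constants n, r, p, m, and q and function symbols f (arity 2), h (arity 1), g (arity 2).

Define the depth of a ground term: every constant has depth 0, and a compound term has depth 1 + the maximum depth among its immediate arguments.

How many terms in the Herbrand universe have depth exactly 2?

If N_k denotes the number of depth-≤k ground terms, the 5 constants give N_0 = 5, and each function symbol of arity r contributes N_{k-1}^r new terms at level k: N_k = 5 + N_{k-1}^2 + N_{k-1} + N_{k-1}^2.
N_0 = 5
N_1 = 5 + 5^2 + 5 + 5^2 = 60
N_2 = 5 + 60^2 + 60 + 60^2 = 7265
Terms of depth exactly 2: N_2 − N_1 = 7265 − 60 = 7205.

7205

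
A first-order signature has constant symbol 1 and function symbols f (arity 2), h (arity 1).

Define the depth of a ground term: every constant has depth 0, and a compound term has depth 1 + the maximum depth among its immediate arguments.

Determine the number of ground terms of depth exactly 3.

Write N_k for the number of ground terms of depth ≤ k. A term of depth ≤ k is either a constant or a function symbol applied to arguments of depth ≤ k−1, so N_k = 1 + N_{k-1}^2 + N_{k-1}.
N_0 = 1
N_1 = 1 + 1^2 + 1 = 3
N_2 = 1 + 3^2 + 3 = 13
N_3 = 1 + 13^2 + 13 = 183
Terms of depth exactly 3: N_3 − N_2 = 183 − 13 = 170.

170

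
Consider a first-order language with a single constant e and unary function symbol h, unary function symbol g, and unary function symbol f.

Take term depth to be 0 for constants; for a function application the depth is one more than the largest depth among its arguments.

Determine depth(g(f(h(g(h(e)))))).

5

depth(h(e)) = 1 + depth(e) = 1 + 0 = 1
depth(g(h(e))) = 1 + depth(h(e)) = 1 + 1 = 2
depth(h(g(h(e)))) = 1 + depth(g(h(e))) = 1 + 2 = 3
depth(f(h(g(h(e))))) = 1 + depth(h(g(h(e)))) = 1 + 3 = 4
depth(g(f(h(g(h(e)))))) = 1 + depth(f(h(g(h(e))))) = 1 + 4 = 5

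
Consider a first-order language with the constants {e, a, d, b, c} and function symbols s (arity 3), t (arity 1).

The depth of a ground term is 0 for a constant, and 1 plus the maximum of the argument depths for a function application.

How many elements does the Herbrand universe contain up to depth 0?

Let N_k = |{terms of depth ≤ k}|. Then N_0 = 5 and N_k = 5 + N_{k-1}^3 + N_{k-1} for k ≥ 1 (one summand per function symbol, arity giving the exponent).
N_0 = 5

5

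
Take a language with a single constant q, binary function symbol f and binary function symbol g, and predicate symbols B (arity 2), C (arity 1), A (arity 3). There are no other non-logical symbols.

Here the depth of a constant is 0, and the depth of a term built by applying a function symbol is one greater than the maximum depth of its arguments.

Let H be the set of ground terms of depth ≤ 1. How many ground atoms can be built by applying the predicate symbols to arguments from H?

First count ground terms of depth ≤ 1.
Let N_k count ground terms of depth at most k. Each non-constant term of depth ≤ k is some function symbol applied to depth-≤(k−1) arguments, giving N_k = 1 + N_{k-1}^2 + N_{k-1}^2.
N_0 = 1
N_1 = 1 + 1^2 + 1^2 = 3
So |H| = 3.
For each predicate symbol, the number of ground atoms is |H| raised to its arity; summing:
  B: 3^2 = 9;  C: 3;  A: 3^3 = 27
Total ground atoms: 9 + 3 + 27 = 39.

39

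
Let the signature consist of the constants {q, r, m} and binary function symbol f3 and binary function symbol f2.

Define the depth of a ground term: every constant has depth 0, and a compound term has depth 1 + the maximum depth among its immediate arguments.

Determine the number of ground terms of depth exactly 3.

1565568

Let N_k = |{terms of depth ≤ k}|. Then N_0 = 3 and N_k = 3 + N_{k-1}^2 + N_{k-1}^2 for k ≥ 1 (one summand per function symbol, arity giving the exponent).
N_0 = 3
N_1 = 3 + 3^2 + 3^2 = 21
N_2 = 3 + 21^2 + 21^2 = 885
N_3 = 3 + 885^2 + 885^2 = 1566453
Terms of depth exactly 3: N_3 − N_2 = 1566453 − 885 = 1565568.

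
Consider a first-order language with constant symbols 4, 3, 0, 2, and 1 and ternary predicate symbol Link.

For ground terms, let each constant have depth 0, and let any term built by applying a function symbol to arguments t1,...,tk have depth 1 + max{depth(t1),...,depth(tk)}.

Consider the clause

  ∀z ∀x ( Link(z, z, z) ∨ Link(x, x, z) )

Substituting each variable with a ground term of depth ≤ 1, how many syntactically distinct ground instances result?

25

Ground terms of depth ≤ 1:
  With no function symbols every ground term is a constant, so there are exactly 5 ground terms at every depth bound.
  N_0 = 5
  N_1 = 5
So there are 5 ground terms available for substitution.
There are 2 variables to instantiate (z, x), each occurring in at least one literal, so different choices give different ground instances.
Number of ground instances = 5^2 = 25.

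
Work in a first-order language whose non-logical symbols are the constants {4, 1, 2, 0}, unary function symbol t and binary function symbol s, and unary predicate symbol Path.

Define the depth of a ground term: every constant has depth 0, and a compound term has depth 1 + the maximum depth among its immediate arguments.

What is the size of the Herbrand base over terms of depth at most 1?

First count ground terms of depth ≤ 1.
Write N_k for the number of ground terms of depth ≤ k. A term of depth ≤ k is either a constant or a function symbol applied to arguments of depth ≤ k−1, so N_k = 4 + N_{k-1} + N_{k-1}^2.
N_0 = 4
N_1 = 4 + 4 + 4^2 = 24
So |H| = 24.
For each predicate symbol, the number of ground atoms is |H| raised to its arity; summing:
  Path: 24
Total ground atoms: 24.

24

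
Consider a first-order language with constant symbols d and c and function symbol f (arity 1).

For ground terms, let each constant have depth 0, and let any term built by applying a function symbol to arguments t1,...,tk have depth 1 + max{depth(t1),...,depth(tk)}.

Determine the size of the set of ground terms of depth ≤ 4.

Write N_k for the number of ground terms of depth ≤ k. A term of depth ≤ k is either a constant or a function symbol applied to arguments of depth ≤ k−1, so N_k = 2 + N_{k-1}.
N_0 = 2
N_1 = 2 + 2 = 4
N_2 = 2 + 4 = 6
N_3 = 2 + 6 = 8
N_4 = 2 + 8 = 10

10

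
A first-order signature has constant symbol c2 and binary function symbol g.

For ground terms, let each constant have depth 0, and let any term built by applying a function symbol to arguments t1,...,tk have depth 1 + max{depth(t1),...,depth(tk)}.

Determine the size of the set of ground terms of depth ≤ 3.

26

Let N_k count ground terms of depth at most k. Each non-constant term of depth ≤ k is some function symbol applied to depth-≤(k−1) arguments, giving N_k = 1 + N_{k-1}^2.
N_0 = 1
N_1 = 1 + 1^2 = 2
N_2 = 1 + 2^2 = 5
N_3 = 1 + 5^2 = 26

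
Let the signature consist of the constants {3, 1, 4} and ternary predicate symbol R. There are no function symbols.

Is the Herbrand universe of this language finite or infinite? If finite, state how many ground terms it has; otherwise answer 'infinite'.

3

There are no function symbols, so every ground term is one of the 3 constants.
The Herbrand universe is {3, 1, 4}, which is finite with 3 elements.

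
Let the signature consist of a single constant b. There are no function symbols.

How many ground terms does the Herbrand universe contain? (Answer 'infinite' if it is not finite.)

There are no function symbols, so the only ground term is the single constant.
The Herbrand universe is {b}, finite with 1 element.

1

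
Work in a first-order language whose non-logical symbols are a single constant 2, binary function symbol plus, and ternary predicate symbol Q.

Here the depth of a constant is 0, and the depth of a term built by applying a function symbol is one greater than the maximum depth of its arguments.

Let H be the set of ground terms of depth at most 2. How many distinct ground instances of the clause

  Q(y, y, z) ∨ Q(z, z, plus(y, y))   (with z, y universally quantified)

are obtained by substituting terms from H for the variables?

Ground terms of depth ≤ 2:
  If N_k denotes the number of depth-≤k ground terms, the 1 constant gives N_0 = 1, and each function symbol of arity r contributes N_{k-1}^r new terms at level k: N_k = 1 + N_{k-1}^2.
  N_0 = 1
  N_1 = 1 + 1^2 = 2
  N_2 = 1 + 2^2 = 5
  Explicitly: 2, plus(2, 2), plus(2, plus(2, 2)), plus(plus(2, 2), 2), plus(plus(2, 2), plus(2, 2)).
So there are 5 ground terms available for substitution.
The body mentions every one of the 2 quantified variables; since ground terms form a free algebra, no two substitutions collapse to the same formula.
Number of ground instances = 5^2 = 25.

25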